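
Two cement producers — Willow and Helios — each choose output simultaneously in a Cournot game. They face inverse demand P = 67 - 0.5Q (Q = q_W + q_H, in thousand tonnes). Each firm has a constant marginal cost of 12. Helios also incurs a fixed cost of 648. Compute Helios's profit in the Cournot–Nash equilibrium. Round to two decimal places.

Each firm earns π_i = (67 - 0.5Q)q_i - 12q_i.
First-order condition (treating rivals' output as given): 55 - q_i - (1/2)q_j = 0.
With identical firms every q_j equals q_i, so q_j = q_i and 55 = (3/2)q_i, giving q_i = 110/3.
Price P = 67 - (1/2)·(220/3) = 91/3.
Helios's profit: (91/3 - 12)·(110/3) - 648 = 218/9.

24.22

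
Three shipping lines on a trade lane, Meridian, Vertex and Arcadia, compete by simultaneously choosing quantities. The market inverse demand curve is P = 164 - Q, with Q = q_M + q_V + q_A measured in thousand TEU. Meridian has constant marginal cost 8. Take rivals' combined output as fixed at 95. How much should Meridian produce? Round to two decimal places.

With rivals' combined output fixed at 95, Meridian's profit is π_M = (164 - 95 - q_M)q_M - (8q_M) = (69 - q_M)q_M - (8q_M).
∂π_M/∂q_M = 61 - 2q_M = 0, so q_M = 61/2.

30.50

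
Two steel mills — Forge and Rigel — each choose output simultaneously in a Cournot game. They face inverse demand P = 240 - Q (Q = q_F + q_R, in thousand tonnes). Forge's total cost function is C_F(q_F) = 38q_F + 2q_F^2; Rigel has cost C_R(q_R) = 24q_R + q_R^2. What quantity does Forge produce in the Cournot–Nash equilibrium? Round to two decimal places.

25.74

Forge's profit: π_F = (240 - Q)q_F - (38q_F + 2q_F²). Setting ∂π_F/∂q_F = 0: 202 - 6q_F - (q_R) = 0.
Rigel's first-order condition: 216 - 4q_R - (q_F) = 0.
Rearranging gives the reaction functions q_F = (202 - q_R)/6 and q_R = (216 - q_F)/4.
Substituting one into the other gives q_F = 592/23 and q_R = 1094/23.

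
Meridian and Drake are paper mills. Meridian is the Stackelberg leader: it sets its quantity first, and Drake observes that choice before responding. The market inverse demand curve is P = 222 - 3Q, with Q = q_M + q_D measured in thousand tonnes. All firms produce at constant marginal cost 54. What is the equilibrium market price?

The follower Drake best-responds to any q_M: π_D = (222 - 3Q)q_D - 54q_D.
∂π_D/∂q_D = 168 - 3q_M - 6q_D = 0 gives the reaction function q_D = (168 - 3q_M)/6.
Meridian substitutes q_D(q_M) into its own profit: π_M = q_M(222 - 3q_M - (168 - 3q_M)/2) - 54q_M = (138 - (3/2)q_M)q_M - 54q_M.
The leader's first-order condition 84 - 3q_M = 0 yields q_M = 28.
Then q_D = (168 - 3·28)/6 = 14.
Total output Q = 42, so price P = 222 - 3·42 = 96.

96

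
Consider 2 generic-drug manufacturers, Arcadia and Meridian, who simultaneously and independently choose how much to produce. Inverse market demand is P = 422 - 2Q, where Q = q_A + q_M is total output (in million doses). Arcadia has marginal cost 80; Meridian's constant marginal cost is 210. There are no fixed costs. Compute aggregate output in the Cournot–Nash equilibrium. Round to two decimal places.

Arcadia's profit: π_A = (422 - 2Q)q_A - (80q_A). Setting ∂π_A/∂q_A = 0: 342 - 4q_A - 2(q_M) = 0.
Meridian's first-order condition: 212 - 4q_M - 2(q_A) = 0.
Rearranging gives the reaction functions q_A = (342 - 2q_M)/4 and q_M = (212 - 2q_A)/4.
Substituting one into the other gives q_A = 236/3 and q_M = 41/3.
Total output Q = 236/3 + 41/3 = 277/3.

92.33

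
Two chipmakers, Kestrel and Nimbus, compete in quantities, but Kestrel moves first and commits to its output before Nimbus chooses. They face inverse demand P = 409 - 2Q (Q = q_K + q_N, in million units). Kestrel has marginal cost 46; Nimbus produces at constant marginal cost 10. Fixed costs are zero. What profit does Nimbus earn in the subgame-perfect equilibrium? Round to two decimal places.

The follower Nimbus best-responds to any q_K: π_N = (409 - 2Q)q_N - 10q_N.
Follower FOC: 399 - 2q_K - 4q_N = 0, so q_N(q_K) = (399 - 2q_K)/4.
Kestrel substitutes q_N(q_K) into its own profit: π_K = q_K(409 - 2q_K - (399 - 2q_K)/2) - 46q_K = (419/2 - q_K)q_K - 46q_K.
The leader's first-order condition 327/2 - 2q_K = 0 yields q_K = 327/4.
Then q_N = (399 - 2·(327/4))/4 = 471/8.
Price P = 409 - 2·(1125/8) = 511/4.
Nimbus's profit: (511/4 - 10)·(471/8) = 6932.5313.

6932.53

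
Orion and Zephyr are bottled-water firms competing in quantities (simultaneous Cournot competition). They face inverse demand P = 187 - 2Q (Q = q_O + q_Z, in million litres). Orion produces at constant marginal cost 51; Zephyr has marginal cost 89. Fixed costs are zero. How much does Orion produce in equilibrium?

29

Orion's profit: π_O = (187 - 2Q)q_O - (51q_O). Setting ∂π_O/∂q_O = 0: 136 - 4q_O - 2(q_Z) = 0.
Zephyr's first-order condition: 98 - 4q_Z - 2(q_O) = 0.
Rearranging gives the reaction functions q_O = (136 - 2q_Z)/4 and q_Z = (98 - 2q_O)/4.
Solving the pair: q_O = 29, q_Z = 10.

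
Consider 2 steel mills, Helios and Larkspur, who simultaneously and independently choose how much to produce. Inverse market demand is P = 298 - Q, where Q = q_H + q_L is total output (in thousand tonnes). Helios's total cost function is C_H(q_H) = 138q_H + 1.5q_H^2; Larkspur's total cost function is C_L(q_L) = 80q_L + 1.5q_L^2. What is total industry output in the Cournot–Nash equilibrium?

63

Helios's profit: π_H = (298 - Q)q_H - (138q_H + (3/2)q_H²). Setting ∂π_H/∂q_H = 0: 160 - 5q_H - (q_L) = 0.
Larkspur's profit: π_L = (298 - Q)q_L - (80q_L + (3/2)q_L²). Setting ∂π_L/∂q_L = 0: 218 - 5q_L - (q_H) = 0.
Rearranging gives the reaction functions q_H = (160 - q_L)/5 and q_L = (218 - q_H)/5.
Solving the pair: q_H = 97/4, q_L = 155/4.
Total output Q = 97/4 + 155/4 = 63.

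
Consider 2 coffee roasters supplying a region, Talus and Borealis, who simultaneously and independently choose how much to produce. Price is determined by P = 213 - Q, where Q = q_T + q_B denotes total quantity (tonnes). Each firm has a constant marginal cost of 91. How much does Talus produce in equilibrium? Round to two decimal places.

40.67

A representative firm's profit is π_i = q_i(213 - Q) - 91q_i.
Setting ∂π_i/∂q_i = 0 with rivals' quantities fixed: 122 - 2q_i - q_j = 0.
With identical firms every q_j equals q_i, so q_j = q_i and 122 = 3q_i, giving q_i = 122/3.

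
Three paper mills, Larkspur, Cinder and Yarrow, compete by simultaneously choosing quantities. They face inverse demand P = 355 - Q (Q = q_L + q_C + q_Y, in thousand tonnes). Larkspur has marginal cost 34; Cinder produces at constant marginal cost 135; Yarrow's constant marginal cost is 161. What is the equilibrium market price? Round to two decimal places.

171.25

Larkspur's profit: π_L = (355 - Q)q_L - (34q_L). Setting ∂π_L/∂q_L = 0: 321 - 2q_L - (q_C + q_Y) = 0.
Cinder's profit: π_C = (355 - Q)q_C - (135q_C). Setting ∂π_C/∂q_C = 0: 220 - 2q_C - (q_L + q_Y) = 0.
Yarrow's first-order condition: 194 - 2q_Y - (q_L + q_C) = 0.
Adding the 3 conditions: 735 − 2Q − 2Q = 0, i.e. Q = 735/4.
Back-substituting: q_L = (321 − 735/4) = 549/4, q_C = (220 − 735/4) = 145/4, q_Y = (194 − 735/4) = 41/4.
Total output Q = 735/4, so price P = 355 - 735/4 = 685/4.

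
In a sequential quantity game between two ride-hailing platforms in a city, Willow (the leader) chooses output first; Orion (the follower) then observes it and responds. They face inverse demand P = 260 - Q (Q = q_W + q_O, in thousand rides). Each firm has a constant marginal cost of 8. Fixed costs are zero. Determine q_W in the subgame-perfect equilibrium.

Solve by backward induction. Given q_W, the follower Orion maximises π_O = (260 - q_W - q_O)q_O - 8q_O.
∂π_O/∂q_O = 252 - q_W - 2q_O = 0 gives the reaction function q_O = (252 - q_W)/2.
The leader anticipates this reaction. Substituting into P = 260 - Q gives P = 134 - (1/2)q_W, so π_W = (134 - (1/2)q_W)q_W - 8q_W.
Maximising: ∂π_W/∂q_W = 126 - q_W = 0, giving q_W = 126.
Then q_O = (252 - 126)/2 = 63.

126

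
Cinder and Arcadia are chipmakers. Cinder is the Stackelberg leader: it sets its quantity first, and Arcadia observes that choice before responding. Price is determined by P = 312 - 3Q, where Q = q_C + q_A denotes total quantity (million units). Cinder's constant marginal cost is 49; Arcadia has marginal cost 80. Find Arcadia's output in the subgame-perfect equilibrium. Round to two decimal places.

The follower Arcadia best-responds to any q_C: π_A = (312 - 3Q)q_A - 80q_A.
∂π_A/∂q_A = 232 - 3q_C - 6q_A = 0 gives the reaction function q_A = (232 - 3q_C)/6.
The leader anticipates this reaction. Substituting into P = 312 - 3Q gives P = 196 - (3/2)q_C, so π_C = (196 - (3/2)q_C)q_C - 49q_C.
The leader's first-order condition 147 - 3q_C = 0 yields q_C = 49.
Then q_A = (232 - 3·49)/6 = 85/6.

14.17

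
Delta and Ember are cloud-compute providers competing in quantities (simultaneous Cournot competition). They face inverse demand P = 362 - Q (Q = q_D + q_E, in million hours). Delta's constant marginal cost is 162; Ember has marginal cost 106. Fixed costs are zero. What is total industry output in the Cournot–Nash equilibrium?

152

Delta's profit: π_D = (362 - Q)q_D - (162q_D). Setting ∂π_D/∂q_D = 0: 200 - 2q_D - (q_E) = 0.
Ember's profit: π_E = (362 - Q)q_E - (106q_E). Setting ∂π_E/∂q_E = 0: 256 - 2q_E - (q_D) = 0.
So q_D = (200 - q_E)/2 and q_E = (256 - q_D)/2.
Solving the pair: q_D = 48, q_E = 104.
Total output Q = 48 + 104 = 152.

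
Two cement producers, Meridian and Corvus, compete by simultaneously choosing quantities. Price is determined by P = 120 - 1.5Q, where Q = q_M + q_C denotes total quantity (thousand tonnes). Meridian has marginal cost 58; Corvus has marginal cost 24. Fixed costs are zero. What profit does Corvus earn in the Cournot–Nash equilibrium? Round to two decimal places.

Meridian's profit: π_M = (120 - 1.5Q)q_M - (58q_M). Setting ∂π_M/∂q_M = 0: 62 - 3q_M - (3/2)(q_C) = 0.
Corvus's profit: π_C = (120 - 1.5Q)q_C - (24q_C). Setting ∂π_C/∂q_C = 0: 96 - 3q_C - (3/2)(q_M) = 0.
Rearranging gives the reaction functions q_M = (62 - (3/2)q_C)/3 and q_C = (96 - (3/2)q_M)/3.
Solving the pair: q_M = 56/9, q_C = 260/9.
Price P = 120 - (3/2)·(316/9) = 202/3.
Corvus's profit: (202/3 - 24)·(260/9) = 1251.8519.

1251.85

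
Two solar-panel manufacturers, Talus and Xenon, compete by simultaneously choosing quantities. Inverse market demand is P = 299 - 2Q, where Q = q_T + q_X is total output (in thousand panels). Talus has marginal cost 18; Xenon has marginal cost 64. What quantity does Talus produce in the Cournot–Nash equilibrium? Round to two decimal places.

54.50

Talus's profit: π_T = (299 - 2Q)q_T - (18q_T). Setting ∂π_T/∂q_T = 0: 281 - 4q_T - 2(q_X) = 0.
Xenon's first-order condition: 235 - 4q_X - 2(q_T) = 0.
Rearranging gives the reaction functions q_T = (281 - 2q_X)/4 and q_X = (235 - 2q_T)/4.
Solving the pair: q_T = 109/2, q_X = 63/2.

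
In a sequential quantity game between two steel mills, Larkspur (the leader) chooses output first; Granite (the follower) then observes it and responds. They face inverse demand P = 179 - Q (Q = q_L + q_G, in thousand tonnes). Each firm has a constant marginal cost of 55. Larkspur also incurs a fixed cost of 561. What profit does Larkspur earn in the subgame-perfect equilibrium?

The follower Granite best-responds to any q_L: π_G = (179 - Q)q_G - 55q_G.
∂π_G/∂q_G = 124 - q_L - 2q_G = 0 gives the reaction function q_G = (124 - q_L)/2.
Larkspur substitutes q_G(q_L) into its own profit: π_L = q_L(179 - q_L - (124 - q_L)/2) - 55q_L = (117 - (1/2)q_L)q_L - 55q_L.
Leader FOC: 62 - q_L = 0, so q_L = 62.
Then q_G = (124 - 62)/2 = 31.
Price P = 179 - 93 = 86.
Larkspur's profit: (86 - 55)·62 - 561 = 1361.

1361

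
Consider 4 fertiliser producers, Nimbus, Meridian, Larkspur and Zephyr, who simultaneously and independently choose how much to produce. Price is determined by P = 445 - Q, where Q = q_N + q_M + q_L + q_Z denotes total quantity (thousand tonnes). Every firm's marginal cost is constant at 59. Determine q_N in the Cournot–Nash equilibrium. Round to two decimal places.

77.20

Each firm earns π_i = (445 - Q)q_i - 59q_i.
Setting ∂π_i/∂q_i = 0 with rivals' quantities fixed: 386 - 2q_i - Σ_{j≠i} q_j = 0.
With identical firms every q_j equals q_i, so Σ_{j≠i} q_j = 3q_i and 386 = 5q_i, giving q_i = 386/5.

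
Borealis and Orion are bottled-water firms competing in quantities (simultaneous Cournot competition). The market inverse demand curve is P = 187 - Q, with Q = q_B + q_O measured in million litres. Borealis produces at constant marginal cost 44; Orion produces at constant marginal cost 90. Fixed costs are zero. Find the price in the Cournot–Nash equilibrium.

Borealis's profit: π_B = (187 - Q)q_B - (44q_B). Setting ∂π_B/∂q_B = 0: 143 - 2q_B - (q_O) = 0.
Orion's first-order condition: 97 - 2q_O - (q_B) = 0.
So q_B = (143 - q_O)/2 and q_O = (97 - q_B)/2.
Solving the pair: q_B = 63, q_O = 17.
Total output Q = 80, so price P = 187 - 80 = 107.

107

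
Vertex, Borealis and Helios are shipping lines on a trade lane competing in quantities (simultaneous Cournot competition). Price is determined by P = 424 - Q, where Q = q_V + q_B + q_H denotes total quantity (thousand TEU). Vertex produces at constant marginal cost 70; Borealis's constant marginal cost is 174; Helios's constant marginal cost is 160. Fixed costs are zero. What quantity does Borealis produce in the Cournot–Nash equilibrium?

Vertex's profit: π_V = (424 - Q)q_V - (70q_V). Setting ∂π_V/∂q_V = 0: 354 - 2q_V - (q_B + q_H) = 0.
Borealis's first-order condition: 250 - 2q_B - (q_V + q_H) = 0.
Helios's first-order condition: 264 - 2q_H - (q_V + q_B) = 0.
Adding the 3 conditions: 868 − 2Q − 2Q = 0, i.e. Q = 217.
Back-substituting: q_V = (354 − 217) = 137, q_B = (250 − 217) = 33, q_H = (264 − 217) = 47.

33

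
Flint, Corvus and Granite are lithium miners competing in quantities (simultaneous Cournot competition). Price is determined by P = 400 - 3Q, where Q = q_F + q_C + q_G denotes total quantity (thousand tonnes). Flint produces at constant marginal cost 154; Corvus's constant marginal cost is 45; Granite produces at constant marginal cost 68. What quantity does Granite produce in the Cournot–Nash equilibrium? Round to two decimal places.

32.92

Flint's profit: π_F = (400 - 3Q)q_F - (154q_F). Setting ∂π_F/∂q_F = 0: 246 - 6q_F - 3(q_C + q_G) = 0.
Corvus's profit: π_C = (400 - 3Q)q_C - (45q_C). Setting ∂π_C/∂q_C = 0: 355 - 6q_C - 3(q_F + q_G) = 0.
Granite's profit: π_G = (400 - 3Q)q_G - (68q_G). Setting ∂π_G/∂q_G = 0: 332 - 6q_G - 3(q_F + q_C) = 0.
Adding the 3 first-order conditions: 933 − 12Q = 0, so Q = 311/4.
Back-substituting: q_F = (246 − 933/4)/3 = 17/4, q_C = (355 − 933/4)/3 = 487/12, q_G = (332 − 933/4)/3 = 395/12.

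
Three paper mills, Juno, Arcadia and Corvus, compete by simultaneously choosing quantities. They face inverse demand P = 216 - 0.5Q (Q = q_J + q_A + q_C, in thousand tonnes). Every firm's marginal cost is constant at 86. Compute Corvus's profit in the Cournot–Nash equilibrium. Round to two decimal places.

2112.50

Each firm earns π_i = (216 - 0.5Q)q_i - 86q_i.
First-order condition (treating rivals' output as given): 130 - q_i - (1/2)·Σ_{j≠i} q_j = 0.
By symmetry each firm produces the same amount; substituting Σ_{j≠i} q_j = 2q_i yields q_i = 130/2 = 65.
Price P = 216 - (1/2)·195 = 237/2.
Corvus's profit: (237/2 - 86)·65 = 2112.5000.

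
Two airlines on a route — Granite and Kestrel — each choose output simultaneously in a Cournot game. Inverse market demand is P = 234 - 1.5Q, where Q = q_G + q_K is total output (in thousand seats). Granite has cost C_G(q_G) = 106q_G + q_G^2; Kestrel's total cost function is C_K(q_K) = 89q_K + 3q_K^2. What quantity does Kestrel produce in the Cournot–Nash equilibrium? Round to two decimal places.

12.47

Granite's profit: π_G = (234 - 1.5Q)q_G - (106q_G + q_G²). Setting ∂π_G/∂q_G = 0: 128 - 5q_G - (3/2)(q_K) = 0.
Kestrel's profit: π_K = (234 - 1.5Q)q_K - (89q_K + 3q_K²). Setting ∂π_K/∂q_K = 0: 145 - 9q_K - (3/2)(q_G) = 0.
Best responses: q_G = (128 - (3/2)q_K)/5, q_K = (145 - (3/2)q_G)/9.
Solving the pair: q_G = 1246/57, q_K = 12.4678.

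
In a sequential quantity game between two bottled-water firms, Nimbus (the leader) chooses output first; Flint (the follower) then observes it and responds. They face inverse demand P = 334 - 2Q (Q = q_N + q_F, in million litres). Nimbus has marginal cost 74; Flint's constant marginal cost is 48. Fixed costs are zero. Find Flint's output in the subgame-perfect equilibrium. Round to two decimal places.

42.25

The follower Flint best-responds to any q_N: π_F = (334 - 2Q)q_F - 48q_F.
∂π_F/∂q_F = 286 - 2q_N - 4q_F = 0 gives the reaction function q_F = (286 - 2q_N)/4.
The leader anticipates this reaction. Substituting into P = 334 - 2Q gives P = 191 - q_N, so π_N = (191 - q_N)q_N - 74q_N.
Maximising: ∂π_N/∂q_N = 117 - 2q_N = 0, giving q_N = 117/2.
Then q_F = (286 - 2·(117/2))/4 = 169/4.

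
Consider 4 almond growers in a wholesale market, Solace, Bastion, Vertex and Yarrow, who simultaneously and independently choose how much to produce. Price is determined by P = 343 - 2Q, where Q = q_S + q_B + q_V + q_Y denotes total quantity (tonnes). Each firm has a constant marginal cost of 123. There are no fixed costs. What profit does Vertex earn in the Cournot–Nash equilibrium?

968

A representative firm's profit is π_i = q_i(343 - 2Q) - 123q_i.
First-order condition (treating rivals' output as given): 220 - 4q_i - 2·Σ_{j≠i} q_j = 0.
With identical firms every q_j equals q_i, so Σ_{j≠i} q_j = 3q_i and 220 = 10q_i, giving q_i = 22.
Price P = 343 - 2·88 = 167.
Vertex's profit: (167 - 123)·22 = 968.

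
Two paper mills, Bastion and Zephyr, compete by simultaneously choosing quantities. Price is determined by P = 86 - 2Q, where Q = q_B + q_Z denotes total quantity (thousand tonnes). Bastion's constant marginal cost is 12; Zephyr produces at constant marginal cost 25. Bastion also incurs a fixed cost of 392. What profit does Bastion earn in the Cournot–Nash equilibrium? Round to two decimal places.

Bastion's profit: π_B = (86 - 2Q)q_B - (12q_B). Setting ∂π_B/∂q_B = 0: 74 - 4q_B - 2(q_Z) = 0.
Zephyr's profit: π_Z = (86 - 2Q)q_Z - (25q_Z). Setting ∂π_Z/∂q_Z = 0: 61 - 4q_Z - 2(q_B) = 0.
Rearranging gives the reaction functions q_B = (74 - 2q_Z)/4 and q_Z = (61 - 2q_B)/4.
Solving the pair: q_B = 29/2, q_Z = 8.
Price P = 86 - 2·(45/2) = 41.
Bastion's profit: (41 - 12)·(29/2) - 392 = 57/2.

28.50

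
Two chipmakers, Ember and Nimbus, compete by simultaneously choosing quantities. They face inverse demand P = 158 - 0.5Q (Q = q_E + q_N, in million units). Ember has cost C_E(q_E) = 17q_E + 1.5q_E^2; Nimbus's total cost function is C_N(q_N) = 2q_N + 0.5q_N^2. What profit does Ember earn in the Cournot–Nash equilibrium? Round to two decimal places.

1385.76

Ember's profit: π_E = (158 - 0.5Q)q_E - (17q_E + (3/2)q_E²). Setting ∂π_E/∂q_E = 0: 141 - 4q_E - (1/2)(q_N) = 0.
Nimbus's first-order condition: 156 - 2q_N - (1/2)(q_E) = 0.
So q_E = (141 - (1/2)q_N)/4 and q_N = (156 - (1/2)q_E)/2.
Solving the pair: q_E = 816/31, q_N = 71.4194.
Price P = 158 - (1/2)·97.7419 = 109.1290.
Ember's profit: 109.1290·(816/31) - 17·(816/31) - (3/2)(816/31)² = 1385.7565.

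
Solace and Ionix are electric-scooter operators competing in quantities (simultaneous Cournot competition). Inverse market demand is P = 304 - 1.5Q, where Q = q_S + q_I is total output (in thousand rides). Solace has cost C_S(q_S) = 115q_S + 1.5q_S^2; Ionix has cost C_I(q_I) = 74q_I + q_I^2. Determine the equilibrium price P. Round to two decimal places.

212.30

Solace's profit: π_S = (304 - 1.5Q)q_S - (115q_S + (3/2)q_S²). Setting ∂π_S/∂q_S = 0: 189 - 6q_S - (3/2)(q_I) = 0.
Ionix's first-order condition: 230 - 5q_I - (3/2)(q_S) = 0.
Best responses: q_S = (189 - (3/2)q_I)/6, q_I = (230 - (3/2)q_S)/5.
Solving the pair: q_S = 800/37, q_I = 1462/37.
Total output Q = 61.1351, so price P = 304 - (3/2)·61.1351 = 212.2973.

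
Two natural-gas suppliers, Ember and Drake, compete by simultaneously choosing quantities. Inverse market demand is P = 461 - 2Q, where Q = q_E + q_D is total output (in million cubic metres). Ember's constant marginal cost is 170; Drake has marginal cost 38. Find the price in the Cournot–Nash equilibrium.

Ember's profit: π_E = (461 - 2Q)q_E - (170q_E). Setting ∂π_E/∂q_E = 0: 291 - 4q_E - 2(q_D) = 0.
Drake's first-order condition: 423 - 4q_D - 2(q_E) = 0.
So q_E = (291 - 2q_D)/4 and q_D = (423 - 2q_E)/4.
Solving the pair: q_E = 53/2, q_D = 185/2.
Total output Q = 119, so price P = 461 - 2·119 = 223.

223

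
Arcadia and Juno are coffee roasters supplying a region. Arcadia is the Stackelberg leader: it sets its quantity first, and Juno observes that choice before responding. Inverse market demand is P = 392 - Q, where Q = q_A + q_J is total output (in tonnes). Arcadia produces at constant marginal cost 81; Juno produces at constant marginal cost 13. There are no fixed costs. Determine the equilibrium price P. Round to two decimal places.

The follower Juno best-responds to any q_A: π_J = (392 - Q)q_J - 13q_J.
Follower FOC: 379 - q_A - 2q_J = 0, so q_J(q_A) = (379 - q_A)/2.
The leader anticipates this reaction. Substituting into P = 392 - Q gives P = 405/2 - (1/2)q_A, so π_A = (405/2 - (1/2)q_A)q_A - 81q_A.
Maximising: ∂π_A/∂q_A = 243/2 - q_A = 0, giving q_A = 243/2.
Then q_J = (379 - 243/2)/2 = 515/4.
Total output Q = 1001/4, so price P = 392 - 1001/4 = 567/4.

141.75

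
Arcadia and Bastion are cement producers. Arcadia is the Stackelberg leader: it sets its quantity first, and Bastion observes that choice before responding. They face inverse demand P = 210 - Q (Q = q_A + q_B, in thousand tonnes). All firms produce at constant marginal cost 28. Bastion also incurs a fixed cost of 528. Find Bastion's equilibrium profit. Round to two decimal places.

The follower Bastion best-responds to any q_A: π_B = (210 - Q)q_B - 28q_B.
∂π_B/∂q_B = 182 - q_A - 2q_B = 0 gives the reaction function q_B = (182 - q_A)/2.
Arcadia substitutes q_B(q_A) into its own profit: π_A = q_A(210 - q_A - (182 - q_A)/2) - 28q_A = (119 - (1/2)q_A)q_A - 28q_A.
Leader FOC: 91 - q_A = 0, so q_A = 91.
Then q_B = (182 - 91)/2 = 91/2.
Price P = 210 - 273/2 = 147/2.
Bastion's profit: (147/2 - 28)·(91/2) - 528 = 1542.2500.

1542.25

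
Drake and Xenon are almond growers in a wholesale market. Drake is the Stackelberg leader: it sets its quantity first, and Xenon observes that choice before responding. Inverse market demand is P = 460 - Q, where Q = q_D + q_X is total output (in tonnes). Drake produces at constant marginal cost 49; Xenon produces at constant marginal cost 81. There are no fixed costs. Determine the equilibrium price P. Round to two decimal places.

159.75

The follower Xenon best-responds to any q_D: π_X = (460 - Q)q_X - 81q_X.
Setting the follower's marginal profit to zero, 379 - q_D - 2q_X = 0, i.e. q_X = (379 - q_D)/2.
The leader anticipates this reaction. Substituting into P = 460 - Q gives P = 541/2 - (1/2)q_D, so π_D = (541/2 - (1/2)q_D)q_D - 49q_D.
Maximising: ∂π_D/∂q_D = 443/2 - q_D = 0, giving q_D = 443/2.
Then q_X = (379 - 443/2)/2 = 315/4.
Total output Q = 1201/4, so price P = 460 - 1201/4 = 639/4.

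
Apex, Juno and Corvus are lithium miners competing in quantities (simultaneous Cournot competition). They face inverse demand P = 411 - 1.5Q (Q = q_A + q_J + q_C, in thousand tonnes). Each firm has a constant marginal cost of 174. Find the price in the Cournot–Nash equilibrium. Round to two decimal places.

233.25

A representative firm's profit is π_i = q_i(411 - 1.5Q) - 174q_i.
Setting ∂π_i/∂q_i = 0 with rivals' quantities fixed: 237 - 3q_i - (3/2)·Σ_{j≠i} q_j = 0.
With identical firms every q_j equals q_i, so Σ_{j≠i} q_j = 2q_i and 237 = 6q_i, giving q_i = 79/2.
Total output Q = 237/2, so price P = 411 - (3/2)·(237/2) = 933/4.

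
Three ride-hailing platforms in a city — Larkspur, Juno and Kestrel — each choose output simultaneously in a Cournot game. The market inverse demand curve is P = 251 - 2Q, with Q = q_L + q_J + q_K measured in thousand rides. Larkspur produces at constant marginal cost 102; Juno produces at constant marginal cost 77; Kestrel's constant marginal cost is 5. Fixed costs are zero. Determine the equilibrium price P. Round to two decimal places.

Larkspur's profit: π_L = (251 - 2Q)q_L - (102q_L). Setting ∂π_L/∂q_L = 0: 149 - 4q_L - 2(q_J + q_K) = 0.
Juno's profit: π_J = (251 - 2Q)q_J - (77q_J). Setting ∂π_J/∂q_J = 0: 174 - 4q_J - 2(q_L + q_K) = 0.
Kestrel's first-order condition: 246 - 4q_K - 2(q_L + q_J) = 0.
Summing all 3 equations gives 569 − 8Q = 0, hence Q = 569/8.
Back-substituting: q_L = (149 − 569/4)/2 = 27/8, q_J = (174 − 569/4)/2 = 127/8, q_K = (246 − 569/4)/2 = 415/8.
Total output Q = 569/8, so price P = 251 - 2·(569/8) = 435/4.

108.75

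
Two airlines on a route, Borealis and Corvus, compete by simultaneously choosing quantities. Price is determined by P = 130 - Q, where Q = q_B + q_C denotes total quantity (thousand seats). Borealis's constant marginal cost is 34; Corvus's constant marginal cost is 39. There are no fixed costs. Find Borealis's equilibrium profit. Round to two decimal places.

1133.44

Borealis's profit: π_B = (130 - Q)q_B - (34q_B). Setting ∂π_B/∂q_B = 0: 96 - 2q_B - (q_C) = 0.
Corvus's first-order condition: 91 - 2q_C - (q_B) = 0.
Rearranging gives the reaction functions q_B = (96 - q_C)/2 and q_C = (91 - q_B)/2.
Substituting one into the other gives q_B = 101/3 and q_C = 86/3.
Price P = 130 - 187/3 = 203/3.
Borealis's profit: (203/3 - 34)·(101/3) = 1133.4444.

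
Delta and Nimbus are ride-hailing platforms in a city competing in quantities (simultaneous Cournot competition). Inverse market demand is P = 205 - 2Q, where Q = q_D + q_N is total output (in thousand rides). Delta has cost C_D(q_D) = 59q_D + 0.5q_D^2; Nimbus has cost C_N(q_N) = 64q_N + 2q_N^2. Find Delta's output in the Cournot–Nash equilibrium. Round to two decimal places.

24.61

Delta's profit: π_D = (205 - 2Q)q_D - (59q_D + (1/2)q_D²). Setting ∂π_D/∂q_D = 0: 146 - 5q_D - 2(q_N) = 0.
Nimbus's profit: π_N = (205 - 2Q)q_N - (64q_N + 2q_N²). Setting ∂π_N/∂q_N = 0: 141 - 8q_N - 2(q_D) = 0.
Best responses: q_D = (146 - 2q_N)/5, q_N = (141 - 2q_D)/8.
Solving the pair: q_D = 443/18, q_N = 413/36.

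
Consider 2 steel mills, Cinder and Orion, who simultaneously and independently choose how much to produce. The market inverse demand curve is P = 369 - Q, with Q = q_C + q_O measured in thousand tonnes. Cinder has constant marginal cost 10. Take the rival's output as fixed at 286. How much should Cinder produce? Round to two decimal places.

36.50

With the rival's output fixed at 286, Cinder's profit is π_C = (369 - 286 - q_C)q_C - (10q_C) = (83 - q_C)q_C - (10q_C).
∂π_C/∂q_C = 73 - 2q_C = 0, so q_C = 73/2.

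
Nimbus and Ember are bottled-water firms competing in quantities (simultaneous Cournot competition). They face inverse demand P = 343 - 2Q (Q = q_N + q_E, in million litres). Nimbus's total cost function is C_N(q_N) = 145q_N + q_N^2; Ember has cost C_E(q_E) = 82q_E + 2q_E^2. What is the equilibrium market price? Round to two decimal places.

241.55

Nimbus's profit: π_N = (343 - 2Q)q_N - (145q_N + q_N²). Setting ∂π_N/∂q_N = 0: 198 - 6q_N - 2(q_E) = 0.
Ember's profit: π_E = (343 - 2Q)q_E - (82q_E + 2q_E²). Setting ∂π_E/∂q_E = 0: 261 - 8q_E - 2(q_N) = 0.
Rearranging gives the reaction functions q_N = (198 - 2q_E)/6 and q_E = (261 - 2q_N)/8.
Solving the pair: q_N = 531/22, q_E = 585/22.
Total output Q = 558/11, so price P = 343 - 2·(558/11) = 241.5455.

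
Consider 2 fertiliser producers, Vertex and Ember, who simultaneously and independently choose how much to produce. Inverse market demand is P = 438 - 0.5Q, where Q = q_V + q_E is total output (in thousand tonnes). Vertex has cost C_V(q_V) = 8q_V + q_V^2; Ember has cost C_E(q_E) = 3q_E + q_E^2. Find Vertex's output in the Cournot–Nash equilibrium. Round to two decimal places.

122.57

Vertex's profit: π_V = (438 - 0.5Q)q_V - (8q_V + q_V²). Setting ∂π_V/∂q_V = 0: 430 - 3q_V - (1/2)(q_E) = 0.
Ember's first-order condition: 435 - 3q_E - (1/2)(q_V) = 0.
Rearranging gives the reaction functions q_V = (430 - (1/2)q_E)/3 and q_E = (435 - (1/2)q_V)/3.
Solving the pair: q_V = 858/7, q_E = 872/7.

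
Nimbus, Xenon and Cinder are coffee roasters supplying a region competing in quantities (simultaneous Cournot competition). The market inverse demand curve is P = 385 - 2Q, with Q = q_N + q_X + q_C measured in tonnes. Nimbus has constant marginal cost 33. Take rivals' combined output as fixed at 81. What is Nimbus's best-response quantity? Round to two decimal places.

47.50

With rivals' combined output fixed at 81, Nimbus's profit is π_N = (385 - 2·81 - 2q_N)q_N - (33q_N) = (223 - 2q_N)q_N - (33q_N).
∂π_N/∂q_N = 190 - 4q_N = 0, so q_N = 95/2.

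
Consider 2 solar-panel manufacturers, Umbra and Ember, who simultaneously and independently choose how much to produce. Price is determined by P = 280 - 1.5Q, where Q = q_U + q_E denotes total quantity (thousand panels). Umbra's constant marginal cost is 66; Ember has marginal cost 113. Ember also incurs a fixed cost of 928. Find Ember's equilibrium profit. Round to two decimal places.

138.67

Umbra's profit: π_U = (280 - 1.5Q)q_U - (66q_U). Setting ∂π_U/∂q_U = 0: 214 - 3q_U - (3/2)(q_E) = 0.
Ember's profit: π_E = (280 - 1.5Q)q_E - (113q_E). Setting ∂π_E/∂q_E = 0: 167 - 3q_E - (3/2)(q_U) = 0.
So q_U = (214 - (3/2)q_E)/3 and q_E = (167 - (3/2)q_U)/3.
Substituting one into the other gives q_U = 58 and q_E = 80/3.
Price P = 280 - (3/2)·(254/3) = 153.
Ember's profit: (153 - 113)·(80/3) - 928 = 416/3.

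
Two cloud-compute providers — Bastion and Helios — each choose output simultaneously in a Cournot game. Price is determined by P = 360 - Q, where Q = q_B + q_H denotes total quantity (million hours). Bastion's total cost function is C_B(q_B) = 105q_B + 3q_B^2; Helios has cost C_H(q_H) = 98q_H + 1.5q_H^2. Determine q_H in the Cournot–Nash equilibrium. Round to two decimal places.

Bastion's profit: π_B = (360 - Q)q_B - (105q_B + 3q_B²). Setting ∂π_B/∂q_B = 0: 255 - 8q_B - (q_H) = 0.
Helios's first-order condition: 262 - 5q_H - (q_B) = 0.
Best responses: q_B = (255 - q_H)/8, q_H = (262 - q_B)/5.
Solving the pair: q_B = 1013/39, q_H = 1841/39.

47.21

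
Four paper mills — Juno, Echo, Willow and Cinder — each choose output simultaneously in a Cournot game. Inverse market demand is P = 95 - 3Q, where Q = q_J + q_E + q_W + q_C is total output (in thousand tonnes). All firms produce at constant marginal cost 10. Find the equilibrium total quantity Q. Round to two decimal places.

22.67

A representative firm's profit is π_i = q_i(95 - 3Q) - 10q_i.
First-order condition (treating rivals' output as given): 85 - 6q_i - 3·Σ_{j≠i} q_j = 0.
By symmetry each firm produces the same amount; substituting Σ_{j≠i} q_j = 3q_i yields q_i = 85/15 = 17/3.
Total output Q = 17/3 + 17/3 + 17/3 + 17/3 = 68/3.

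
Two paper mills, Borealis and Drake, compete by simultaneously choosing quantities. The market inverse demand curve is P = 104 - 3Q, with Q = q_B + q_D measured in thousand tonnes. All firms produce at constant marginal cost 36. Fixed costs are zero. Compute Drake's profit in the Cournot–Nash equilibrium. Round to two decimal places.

171.26

A representative firm's profit is π_i = q_i(104 - 3Q) - 36q_i.
Setting ∂π_i/∂q_i = 0 with rivals' quantities fixed: 68 - 6q_i - 3q_j = 0.
By symmetry each firm produces the same amount; substituting q_j = q_i yields q_i = 68/9.
Price P = 104 - 3·(136/9) = 176/3.
Drake's profit: (176/3 - 36)·(68/9) = 171.2593.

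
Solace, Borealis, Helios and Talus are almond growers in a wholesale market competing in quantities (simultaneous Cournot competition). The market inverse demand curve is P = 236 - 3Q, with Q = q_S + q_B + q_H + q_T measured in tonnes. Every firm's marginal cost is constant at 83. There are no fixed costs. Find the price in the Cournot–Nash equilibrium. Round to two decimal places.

113.60

Each firm earns π_i = (236 - 3Q)q_i - 83q_i.
First-order condition (treating rivals' output as given): 153 - 6q_i - 3·Σ_{j≠i} q_j = 0.
By symmetry each firm produces the same amount; substituting Σ_{j≠i} q_j = 3q_i yields q_i = 153/15 = 51/5.
Total output Q = 204/5, so price P = 236 - 3·(204/5) = 568/5.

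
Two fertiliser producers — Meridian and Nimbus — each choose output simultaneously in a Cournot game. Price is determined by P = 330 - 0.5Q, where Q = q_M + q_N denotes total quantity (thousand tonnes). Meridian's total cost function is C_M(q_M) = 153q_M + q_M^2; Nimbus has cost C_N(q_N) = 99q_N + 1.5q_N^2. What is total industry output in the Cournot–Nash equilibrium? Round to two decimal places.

101.87

Meridian's profit: π_M = (330 - 0.5Q)q_M - (153q_M + q_M²). Setting ∂π_M/∂q_M = 0: 177 - 3q_M - (1/2)(q_N) = 0.
Nimbus's first-order condition: 231 - 4q_N - (1/2)(q_M) = 0.
So q_M = (177 - (1/2)q_N)/3 and q_N = (231 - (1/2)q_M)/4.
Solving the pair: q_M = 50.4255, q_N = 51.4468.
Total output Q = 50.4255 + 51.4468 = 101.8723.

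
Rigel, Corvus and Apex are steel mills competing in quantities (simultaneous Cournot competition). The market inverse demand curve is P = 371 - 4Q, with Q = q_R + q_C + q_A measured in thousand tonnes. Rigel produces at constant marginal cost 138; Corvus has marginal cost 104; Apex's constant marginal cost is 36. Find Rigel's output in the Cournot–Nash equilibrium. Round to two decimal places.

Rigel's profit: π_R = (371 - 4Q)q_R - (138q_R). Setting ∂π_R/∂q_R = 0: 233 - 8q_R - 4(q_C + q_A) = 0.
Corvus's profit: π_C = (371 - 4Q)q_C - (104q_C). Setting ∂π_C/∂q_C = 0: 267 - 8q_C - 4(q_R + q_A) = 0.
Apex's profit: π_A = (371 - 4Q)q_A - (36q_A). Setting ∂π_A/∂q_A = 0: 335 - 8q_A - 4(q_R + q_C) = 0.
Adding the 3 conditions: 835 − 8Q − 8Q = 0, i.e. Q = 835/16.
Back-substituting: q_R = (233 − 835/4)/4 = 97/16, q_C = (267 − 835/4)/4 = 233/16, q_A = (335 − 835/4)/4 = 505/16.

6.06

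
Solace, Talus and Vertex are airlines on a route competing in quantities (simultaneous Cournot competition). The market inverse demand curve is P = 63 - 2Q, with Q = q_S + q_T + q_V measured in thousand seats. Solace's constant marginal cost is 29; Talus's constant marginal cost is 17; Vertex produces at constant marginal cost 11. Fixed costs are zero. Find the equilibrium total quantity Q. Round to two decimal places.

16.50

Solace's profit: π_S = (63 - 2Q)q_S - (29q_S). Setting ∂π_S/∂q_S = 0: 34 - 4q_S - 2(q_T + q_V) = 0.
Talus's profit: π_T = (63 - 2Q)q_T - (17q_T). Setting ∂π_T/∂q_T = 0: 46 - 4q_T - 2(q_S + q_V) = 0.
Vertex's first-order condition: 52 - 4q_V - 2(q_S + q_T) = 0.
Adding the 3 conditions: 132 − 4Q − 4Q = 0, i.e. Q = 33/2.
Back-substituting: q_S = (34 − 33)/2 = 1/2, q_T = (46 − 33)/2 = 13/2, q_V = (52 − 33)/2 = 19/2.
Total output Q = 1/2 + 13/2 + 19/2 = 33/2.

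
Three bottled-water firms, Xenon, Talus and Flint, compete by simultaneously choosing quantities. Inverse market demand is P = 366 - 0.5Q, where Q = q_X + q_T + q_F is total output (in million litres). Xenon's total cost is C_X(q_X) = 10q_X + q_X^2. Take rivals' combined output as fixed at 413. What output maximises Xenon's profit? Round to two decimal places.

49.83

With rivals' combined output fixed at 413, Xenon's profit is π_X = (366 - (1/2)·413 - (1/2)q_X)q_X - (10q_X + q_X²) = (319/2 - (1/2)q_X)q_X - (10q_X + q_X²).
∂π_X/∂q_X = 299/2 - 3q_X = 0, so q_X = 299/6.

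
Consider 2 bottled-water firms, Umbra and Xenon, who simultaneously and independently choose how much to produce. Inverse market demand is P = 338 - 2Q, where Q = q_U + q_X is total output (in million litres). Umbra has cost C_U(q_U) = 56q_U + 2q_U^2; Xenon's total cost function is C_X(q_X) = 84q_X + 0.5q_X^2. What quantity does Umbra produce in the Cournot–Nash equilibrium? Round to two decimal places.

Umbra's profit: π_U = (338 - 2Q)q_U - (56q_U + 2q_U²). Setting ∂π_U/∂q_U = 0: 282 - 8q_U - 2(q_X) = 0.
Xenon's first-order condition: 254 - 5q_X - 2(q_U) = 0.
Best responses: q_U = (282 - 2q_X)/8, q_X = (254 - 2q_U)/5.
Substituting one into the other gives q_U = 451/18 and q_X = 367/9.

25.06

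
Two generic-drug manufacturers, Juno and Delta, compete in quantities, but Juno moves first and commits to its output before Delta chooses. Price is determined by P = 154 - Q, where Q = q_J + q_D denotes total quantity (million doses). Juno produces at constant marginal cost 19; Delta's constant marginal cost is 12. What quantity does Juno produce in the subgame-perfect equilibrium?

64

Solve by backward induction. Given q_J, the follower Delta maximises π_D = (154 - q_J - q_D)q_D - 12q_D.
Setting the follower's marginal profit to zero, 142 - q_J - 2q_D = 0, i.e. q_D = (142 - q_J)/2.
Juno substitutes q_D(q_J) into its own profit: π_J = q_J(154 - q_J - (142 - q_J)/2) - 19q_J = (83 - (1/2)q_J)q_J - 19q_J.
The leader's first-order condition 64 - q_J = 0 yields q_J = 64.
Then q_D = (142 - 64)/2 = 39.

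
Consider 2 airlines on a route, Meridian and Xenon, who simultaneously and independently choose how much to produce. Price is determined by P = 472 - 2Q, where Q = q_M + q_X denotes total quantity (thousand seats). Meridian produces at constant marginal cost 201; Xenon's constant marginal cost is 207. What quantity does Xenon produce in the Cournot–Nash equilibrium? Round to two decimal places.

Meridian's profit: π_M = (472 - 2Q)q_M - (201q_M). Setting ∂π_M/∂q_M = 0: 271 - 4q_M - 2(q_X) = 0.
Xenon's first-order condition: 265 - 4q_X - 2(q_M) = 0.
Best responses: q_M = (271 - 2q_X)/4, q_X = (265 - 2q_M)/4.
Substituting one into the other gives q_M = 277/6 and q_X = 259/6.

43.17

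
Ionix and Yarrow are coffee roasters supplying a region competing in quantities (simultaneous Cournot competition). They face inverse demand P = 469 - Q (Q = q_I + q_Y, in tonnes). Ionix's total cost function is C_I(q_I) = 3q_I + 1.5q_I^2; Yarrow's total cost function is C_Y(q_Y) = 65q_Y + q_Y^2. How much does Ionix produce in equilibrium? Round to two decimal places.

76.84

Ionix's profit: π_I = (469 - Q)q_I - (3q_I + (3/2)q_I²). Setting ∂π_I/∂q_I = 0: 466 - 5q_I - (q_Y) = 0.
Yarrow's profit: π_Y = (469 - Q)q_Y - (65q_Y + q_Y²). Setting ∂π_Y/∂q_Y = 0: 404 - 4q_Y - (q_I) = 0.
So q_I = (466 - q_Y)/5 and q_Y = (404 - q_I)/4.
Substituting one into the other gives q_I = 1460/19 and q_Y = 1554/19.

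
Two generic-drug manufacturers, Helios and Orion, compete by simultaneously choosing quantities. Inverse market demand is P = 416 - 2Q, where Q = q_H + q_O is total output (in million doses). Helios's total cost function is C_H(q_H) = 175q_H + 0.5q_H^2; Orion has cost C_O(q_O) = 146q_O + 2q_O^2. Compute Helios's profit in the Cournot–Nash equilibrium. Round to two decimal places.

3716.33

Helios's profit: π_H = (416 - 2Q)q_H - (175q_H + (1/2)q_H²). Setting ∂π_H/∂q_H = 0: 241 - 5q_H - 2(q_O) = 0.
Orion's first-order condition: 270 - 8q_O - 2(q_H) = 0.
Rearranging gives the reaction functions q_H = (241 - 2q_O)/5 and q_O = (270 - 2q_H)/8.
Solving the pair: q_H = 347/9, q_O = 217/9.
Price P = 416 - 2·(188/3) = 872/3.
Helios's profit: (872/3)·(347/9) - 175·(347/9) - (1/2)(347/9)² = 3716.3272.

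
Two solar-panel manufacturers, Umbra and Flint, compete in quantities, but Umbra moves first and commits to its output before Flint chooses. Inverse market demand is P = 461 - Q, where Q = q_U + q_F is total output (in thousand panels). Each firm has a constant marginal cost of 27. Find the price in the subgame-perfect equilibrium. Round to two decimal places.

135.50

Solve by backward induction. Given q_U, the follower Flint maximises π_F = (461 - q_U - q_F)q_F - 27q_F.
Setting the follower's marginal profit to zero, 434 - q_U - 2q_F = 0, i.e. q_F = (434 - q_U)/2.
Umbra substitutes q_F(q_U) into its own profit: π_U = q_U(461 - q_U - (434 - q_U)/2) - 27q_U = (244 - (1/2)q_U)q_U - 27q_U.
Leader FOC: 217 - q_U = 0, so q_U = 217.
Then q_F = (434 - 217)/2 = 217/2.
Total output Q = 651/2, so price P = 461 - 651/2 = 271/2.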